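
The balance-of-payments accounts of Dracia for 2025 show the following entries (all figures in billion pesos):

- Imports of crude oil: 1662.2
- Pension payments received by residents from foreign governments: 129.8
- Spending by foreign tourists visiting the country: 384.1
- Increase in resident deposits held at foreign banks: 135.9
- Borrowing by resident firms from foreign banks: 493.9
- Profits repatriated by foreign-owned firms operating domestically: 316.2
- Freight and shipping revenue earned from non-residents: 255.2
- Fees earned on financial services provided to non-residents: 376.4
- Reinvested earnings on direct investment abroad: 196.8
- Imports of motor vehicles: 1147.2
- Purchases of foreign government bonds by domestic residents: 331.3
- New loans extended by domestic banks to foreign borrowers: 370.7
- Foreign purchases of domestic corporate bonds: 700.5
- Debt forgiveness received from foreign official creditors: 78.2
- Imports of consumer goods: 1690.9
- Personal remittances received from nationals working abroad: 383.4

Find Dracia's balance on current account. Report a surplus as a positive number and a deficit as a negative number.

Goods: -1147.2 - 1662.2 - 1690.9 = -4500.3
Services: 255.2 + 384.1 + 376.4 = 1015.7
Primary income: 196.8 - 316.2 = -119.4
Secondary income: 129.8 + 383.4 = 513.2
Current account = (-4500.3) + 1015.7 + (-119.4) + 513.2 = -3090.8
(Excluded from the current account — financial account: increase in resident deposits held at foreign banks 135.9, borrowing by resident firms from foreign banks 493.9, purchases of foreign government bonds by domestic residents 331.3, new loans extended by domestic banks to foreign borrowers 370.7, foreign purchases of domestic corporate bonds 700.5; capital account: debt forgiveness received from foreign official creditors 78.2.)

-3090.8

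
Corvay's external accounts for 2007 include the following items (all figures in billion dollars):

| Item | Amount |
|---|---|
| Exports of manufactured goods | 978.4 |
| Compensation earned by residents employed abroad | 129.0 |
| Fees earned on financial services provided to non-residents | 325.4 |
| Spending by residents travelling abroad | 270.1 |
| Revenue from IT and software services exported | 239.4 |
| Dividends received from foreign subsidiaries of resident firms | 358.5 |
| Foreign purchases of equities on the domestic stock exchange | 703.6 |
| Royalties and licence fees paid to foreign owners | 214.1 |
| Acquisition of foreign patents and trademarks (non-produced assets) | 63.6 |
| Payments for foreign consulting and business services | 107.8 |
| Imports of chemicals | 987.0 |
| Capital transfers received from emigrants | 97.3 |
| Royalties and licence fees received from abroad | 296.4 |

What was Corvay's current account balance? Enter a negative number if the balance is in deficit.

748.1

Goods: 978.4 - 987.0 = -8.6
Services: -107.8 - 270.1 + 296.4 + 325.4 - 214.1 + 239.4 = 269.2
Primary income: 358.5 + 129.0 = 487.5
Current account = (-8.6) + 269.2 + 487.5 = 748.1
(Excluded from the current account — financial account: foreign purchases of equities on the domestic stock exchange 703.6; capital account: acquisition of foreign patents and trademarks (non-produced assets) 63.6, capital transfers received from emigrants 97.3.)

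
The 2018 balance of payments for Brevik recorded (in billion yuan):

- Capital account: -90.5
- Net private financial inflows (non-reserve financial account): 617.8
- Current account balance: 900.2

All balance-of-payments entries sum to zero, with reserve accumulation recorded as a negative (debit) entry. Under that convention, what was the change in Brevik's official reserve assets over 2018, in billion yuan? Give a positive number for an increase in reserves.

Official reserve transactions balance = -(900.2 + (-90.5) + 617.8) = -1427.5
An accumulation of reserves is recorded as a debit (negative entry), so the change in the stock of reserves is the negative of that balance.
Change in official reserves = -(-1427.5) = 1427.5

1427.5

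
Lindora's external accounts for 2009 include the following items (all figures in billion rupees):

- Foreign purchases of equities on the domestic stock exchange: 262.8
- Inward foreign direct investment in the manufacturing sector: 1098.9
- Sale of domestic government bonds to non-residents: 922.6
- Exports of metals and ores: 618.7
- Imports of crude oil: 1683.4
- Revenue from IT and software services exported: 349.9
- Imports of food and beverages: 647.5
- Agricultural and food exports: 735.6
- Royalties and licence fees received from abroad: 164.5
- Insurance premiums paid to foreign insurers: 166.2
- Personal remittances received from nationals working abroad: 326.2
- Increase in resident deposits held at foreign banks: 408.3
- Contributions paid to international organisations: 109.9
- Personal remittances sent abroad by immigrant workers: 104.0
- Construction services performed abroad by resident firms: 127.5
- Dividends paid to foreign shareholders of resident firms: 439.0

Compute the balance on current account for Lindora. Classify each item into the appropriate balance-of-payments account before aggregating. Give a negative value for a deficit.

-827.6

Goods: 735.6 - 1683.4 + 618.7 - 647.5 = -976.6
Services: 164.5 + 349.9 - 166.2 + 127.5 = 475.7
Primary income: -439.0
Secondary income: 326.2 - 104.0 - 109.9 = 112.3
Current account = (-976.6) + 475.7 + (-439.0) + 112.3 = -827.6
(Excluded from the current account — financial account: foreign purchases of equities on the domestic stock exchange 262.8, inward foreign direct investment in the manufacturing sector 1098.9, sale of domestic government bonds to non-residents 922.6, increase in resident deposits held at foreign banks 408.3.)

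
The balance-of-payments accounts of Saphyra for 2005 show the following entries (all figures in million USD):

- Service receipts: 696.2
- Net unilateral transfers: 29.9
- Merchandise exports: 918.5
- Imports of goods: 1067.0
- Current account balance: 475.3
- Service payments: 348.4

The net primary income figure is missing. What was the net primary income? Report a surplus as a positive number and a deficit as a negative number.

Current account = goods balance + services balance + net primary income + net secondary income
Sum of the known components = 229.2
Net primary income = CA - (known components) = 475.3 - 229.2 = 246.1

246.1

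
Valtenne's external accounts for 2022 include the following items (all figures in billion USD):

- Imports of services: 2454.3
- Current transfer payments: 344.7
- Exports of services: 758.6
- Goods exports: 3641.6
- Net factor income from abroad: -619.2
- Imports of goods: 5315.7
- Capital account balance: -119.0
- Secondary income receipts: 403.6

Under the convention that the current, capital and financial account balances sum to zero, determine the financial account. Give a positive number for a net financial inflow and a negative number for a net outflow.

4049.1

Goods balance = 3641.6 - 5315.7 = -1674.1
Services balance = 758.6 - 2454.3 = -1695.7
Trade balance (goods + services) = -1674.1 + (-1695.7) = -3369.8
Net primary income = -619.2
Net secondary income = 403.6 - 344.7 = 58.9
Current account = -3369.8 + (-619.2) + 58.9 = -3930.1
Financial account = -(-3930.1 + (-119.0)) = 4049.1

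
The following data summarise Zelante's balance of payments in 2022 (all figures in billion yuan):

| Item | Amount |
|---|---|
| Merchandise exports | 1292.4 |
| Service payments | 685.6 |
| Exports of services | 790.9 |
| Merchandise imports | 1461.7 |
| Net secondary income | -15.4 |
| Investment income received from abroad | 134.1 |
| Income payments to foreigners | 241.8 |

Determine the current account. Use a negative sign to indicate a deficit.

Goods balance = 1292.4 - 1461.7 = -169.3
Services balance = 790.9 - 685.6 = 105.3
Trade balance (goods + services) = -169.3 + 105.3 = -64.0
Net primary income = 134.1 - 241.8 = -107.7
Net secondary income = -15.4
Current account = -64.0 + (-107.7) + (-15.4) = -187.1

-187.1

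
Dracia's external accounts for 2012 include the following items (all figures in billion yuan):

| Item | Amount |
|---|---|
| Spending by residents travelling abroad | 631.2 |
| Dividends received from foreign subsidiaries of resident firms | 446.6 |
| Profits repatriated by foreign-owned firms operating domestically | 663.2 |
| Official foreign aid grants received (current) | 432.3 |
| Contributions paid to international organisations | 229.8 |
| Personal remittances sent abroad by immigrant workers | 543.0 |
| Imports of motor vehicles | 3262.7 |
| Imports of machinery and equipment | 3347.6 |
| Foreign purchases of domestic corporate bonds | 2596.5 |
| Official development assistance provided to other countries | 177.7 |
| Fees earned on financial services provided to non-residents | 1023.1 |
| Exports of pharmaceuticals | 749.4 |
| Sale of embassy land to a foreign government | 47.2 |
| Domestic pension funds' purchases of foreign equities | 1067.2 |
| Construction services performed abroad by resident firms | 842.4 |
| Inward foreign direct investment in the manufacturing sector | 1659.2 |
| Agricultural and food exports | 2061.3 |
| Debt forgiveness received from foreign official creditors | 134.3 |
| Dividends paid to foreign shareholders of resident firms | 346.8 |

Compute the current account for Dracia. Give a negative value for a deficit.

-3646.9

Goods: 2061.3 + 749.4 - 3347.6 - 3262.7 = -3799.6
Services: 842.4 - 631.2 + 1023.1 = 1234.3
Primary income: -346.8 + 446.6 - 663.2 = -563.4
Secondary income: 432.3 - 177.7 - 229.8 - 543.0 = -518.2
Current account = (-3799.6) + 1234.3 + (-563.4) + (-518.2) = -3646.9
(Excluded from the current account — financial account: foreign purchases of domestic corporate bonds 2596.5, domestic pension funds' purchases of foreign equities 1067.2, inward foreign direct investment in the manufacturing sector 1659.2; capital account: sale of embassy land to a foreign government 47.2, debt forgiveness received from foreign official creditors 134.3.)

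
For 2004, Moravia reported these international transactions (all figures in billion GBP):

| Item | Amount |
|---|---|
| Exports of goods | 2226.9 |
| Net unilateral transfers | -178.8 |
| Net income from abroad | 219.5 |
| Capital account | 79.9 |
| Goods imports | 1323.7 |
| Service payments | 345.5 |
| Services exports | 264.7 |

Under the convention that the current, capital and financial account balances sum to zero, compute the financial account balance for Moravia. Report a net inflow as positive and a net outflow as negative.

Goods balance = 2226.9 - 1323.7 = 903.2
Services balance = 264.7 - 345.5 = -80.8
Trade balance (goods + services) = 903.2 + (-80.8) = 822.4
Net primary income = 219.5
Net secondary income = -178.8
Current account = 822.4 + 219.5 + (-178.8) = 863.1
Financial account = -(863.1 + 79.9) = -943.0

-943.0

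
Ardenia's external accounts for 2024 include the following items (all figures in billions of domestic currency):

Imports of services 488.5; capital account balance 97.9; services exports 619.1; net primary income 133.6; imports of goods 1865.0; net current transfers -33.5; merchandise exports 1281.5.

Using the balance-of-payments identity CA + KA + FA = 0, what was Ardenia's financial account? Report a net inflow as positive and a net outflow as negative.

254.9

Goods balance = 1281.5 - 1865.0 = -583.5
Services balance = 619.1 - 488.5 = 130.6
Trade balance (goods + services) = -583.5 + 130.6 = -452.9
Net primary income = 133.6
Net secondary income = -33.5
Current account = -452.9 + 133.6 + (-33.5) = -352.8
Financial account = -(-352.8 + 97.9) = 254.9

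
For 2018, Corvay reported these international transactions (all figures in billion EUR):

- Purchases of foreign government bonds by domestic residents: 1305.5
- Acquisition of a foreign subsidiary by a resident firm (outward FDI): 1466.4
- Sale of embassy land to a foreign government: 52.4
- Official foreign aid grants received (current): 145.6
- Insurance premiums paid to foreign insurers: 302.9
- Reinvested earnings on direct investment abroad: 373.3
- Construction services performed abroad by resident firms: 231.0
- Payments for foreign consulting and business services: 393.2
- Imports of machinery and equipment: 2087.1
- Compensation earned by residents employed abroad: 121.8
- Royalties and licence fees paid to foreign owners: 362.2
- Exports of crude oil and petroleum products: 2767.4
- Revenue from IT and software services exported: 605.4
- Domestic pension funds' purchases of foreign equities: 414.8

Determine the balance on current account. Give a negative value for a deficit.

Goods: -2087.1 + 2767.4 = 680.3
Services: 605.4 - 302.9 + 231.0 - 393.2 - 362.2 = -221.9
Primary income: 121.8 + 373.3 = 495.1
Secondary income: 145.6
Current account = 680.3 + (-221.9) + 495.1 + 145.6 = 1099.1
(Excluded from the current account — financial account: purchases of foreign government bonds by domestic residents 1305.5, acquisition of a foreign subsidiary by a resident firm (outward FDI) 1466.4, domestic pension funds' purchases of foreign equities 414.8; capital account: sale of embassy land to a foreign government 52.4.)

1099.1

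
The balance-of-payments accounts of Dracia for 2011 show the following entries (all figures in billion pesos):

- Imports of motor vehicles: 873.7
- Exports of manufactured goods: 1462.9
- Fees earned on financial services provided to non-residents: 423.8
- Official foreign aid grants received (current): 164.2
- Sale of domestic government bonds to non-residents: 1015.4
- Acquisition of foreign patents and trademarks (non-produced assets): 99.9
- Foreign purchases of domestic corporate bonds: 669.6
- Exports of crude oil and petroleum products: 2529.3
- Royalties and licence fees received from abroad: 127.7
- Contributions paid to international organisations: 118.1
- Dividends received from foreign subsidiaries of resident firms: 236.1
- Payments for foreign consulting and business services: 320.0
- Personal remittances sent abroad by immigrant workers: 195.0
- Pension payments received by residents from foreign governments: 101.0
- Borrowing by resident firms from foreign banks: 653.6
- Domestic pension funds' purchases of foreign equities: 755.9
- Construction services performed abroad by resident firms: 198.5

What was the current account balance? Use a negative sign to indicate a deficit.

Goods: 1462.9 - 873.7 + 2529.3 = 3118.5
Services: 423.8 + 198.5 + 127.7 - 320.0 = 430.0
Primary income: 236.1
Secondary income: -195.0 + 164.2 - 118.1 + 101.0 = -47.9
Current account = 3118.5 + 430.0 + 236.1 + (-47.9) = 3736.7
(Excluded from the current account — financial account: sale of domestic government bonds to non-residents 1015.4, foreign purchases of domestic corporate bonds 669.6, borrowing by resident firms from foreign banks 653.6, domestic pension funds' purchases of foreign equities 755.9; capital account: acquisition of foreign patents and trademarks (non-produced assets) 99.9.)

3736.7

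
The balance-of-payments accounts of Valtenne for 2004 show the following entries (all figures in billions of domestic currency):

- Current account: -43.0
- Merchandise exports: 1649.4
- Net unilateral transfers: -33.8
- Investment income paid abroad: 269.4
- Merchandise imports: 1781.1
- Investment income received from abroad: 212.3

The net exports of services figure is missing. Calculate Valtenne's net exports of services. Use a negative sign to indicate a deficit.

179.6

Current account = goods balance + services balance + net primary income + net secondary income
Sum of the known components = -222.6
Net exports of services = CA - (known components) = -43.0 - (-222.6) = 179.6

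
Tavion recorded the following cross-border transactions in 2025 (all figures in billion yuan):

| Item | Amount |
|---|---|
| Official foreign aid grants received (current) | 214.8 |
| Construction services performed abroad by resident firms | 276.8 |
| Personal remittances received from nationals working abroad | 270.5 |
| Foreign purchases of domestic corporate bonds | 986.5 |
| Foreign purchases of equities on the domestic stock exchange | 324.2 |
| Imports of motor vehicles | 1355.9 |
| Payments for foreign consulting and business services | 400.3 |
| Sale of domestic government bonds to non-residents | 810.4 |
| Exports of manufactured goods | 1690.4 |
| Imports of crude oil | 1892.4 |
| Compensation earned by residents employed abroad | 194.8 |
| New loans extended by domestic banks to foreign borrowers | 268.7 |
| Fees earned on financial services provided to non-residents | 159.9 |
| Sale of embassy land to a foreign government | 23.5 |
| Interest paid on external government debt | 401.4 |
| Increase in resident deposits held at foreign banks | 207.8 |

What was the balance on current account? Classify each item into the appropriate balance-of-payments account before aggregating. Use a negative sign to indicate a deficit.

-1242.8

Goods: -1355.9 - 1892.4 + 1690.4 = -1557.9
Services: -400.3 + 159.9 + 276.8 = 36.4
Primary income: -401.4 + 194.8 = -206.6
Secondary income: 270.5 + 214.8 = 485.3
Current account = (-1557.9) + 36.4 + (-206.6) + 485.3 = -1242.8
(Excluded from the current account — financial account: foreign purchases of domestic corporate bonds 986.5, foreign purchases of equities on the domestic stock exchange 324.2, sale of domestic government bonds to non-residents 810.4, new loans extended by domestic banks to foreign borrowers 268.7, increase in resident deposits held at foreign banks 207.8; capital account: sale of embassy land to a foreign government 23.5.)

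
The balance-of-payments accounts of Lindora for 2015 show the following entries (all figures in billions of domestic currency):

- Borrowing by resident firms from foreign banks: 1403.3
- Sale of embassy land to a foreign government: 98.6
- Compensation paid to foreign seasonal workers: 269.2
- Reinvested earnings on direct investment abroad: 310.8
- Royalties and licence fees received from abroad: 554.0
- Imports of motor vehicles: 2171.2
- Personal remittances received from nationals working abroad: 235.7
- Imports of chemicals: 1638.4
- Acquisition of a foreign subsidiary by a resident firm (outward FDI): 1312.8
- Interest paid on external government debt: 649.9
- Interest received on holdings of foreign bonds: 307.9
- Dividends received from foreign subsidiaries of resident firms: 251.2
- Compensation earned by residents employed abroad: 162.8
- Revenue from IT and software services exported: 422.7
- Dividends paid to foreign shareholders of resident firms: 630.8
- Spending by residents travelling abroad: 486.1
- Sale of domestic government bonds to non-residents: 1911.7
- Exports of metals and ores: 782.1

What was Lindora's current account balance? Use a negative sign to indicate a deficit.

-2818.4

Goods: 782.1 - 1638.4 - 2171.2 = -3027.5
Services: 554.0 - 486.1 + 422.7 = 490.6
Primary income: 251.2 + 307.9 + 310.8 - 269.2 - 649.9 - 630.8 + 162.8 = -517.2
Secondary income: 235.7
Current account = (-3027.5) + 490.6 + (-517.2) + 235.7 = -2818.4
(Excluded from the current account — financial account: borrowing by resident firms from foreign banks 1403.3, acquisition of a foreign subsidiary by a resident firm (outward FDI) 1312.8, sale of domestic government bonds to non-residents 1911.7; capital account: sale of embassy land to a foreign government 98.6.)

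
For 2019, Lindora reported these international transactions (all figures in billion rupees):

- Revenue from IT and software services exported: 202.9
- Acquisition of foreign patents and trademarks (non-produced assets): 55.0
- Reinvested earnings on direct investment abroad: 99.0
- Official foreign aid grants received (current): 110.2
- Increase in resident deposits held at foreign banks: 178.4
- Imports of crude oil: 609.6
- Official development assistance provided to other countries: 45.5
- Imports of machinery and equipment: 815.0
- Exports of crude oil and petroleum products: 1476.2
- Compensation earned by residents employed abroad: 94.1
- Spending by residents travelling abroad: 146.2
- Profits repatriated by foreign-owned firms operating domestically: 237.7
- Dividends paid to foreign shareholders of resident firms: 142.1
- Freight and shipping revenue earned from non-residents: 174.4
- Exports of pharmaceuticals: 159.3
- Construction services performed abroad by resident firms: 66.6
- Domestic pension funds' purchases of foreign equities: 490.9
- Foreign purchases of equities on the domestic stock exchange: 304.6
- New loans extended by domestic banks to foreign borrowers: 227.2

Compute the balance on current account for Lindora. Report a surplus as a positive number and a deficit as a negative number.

Goods: -815.0 - 609.6 + 1476.2 + 159.3 = 210.9
Services: 174.4 + 202.9 - 146.2 + 66.6 = 297.7
Primary income: -237.7 + 94.1 + 99.0 - 142.1 = -186.7
Secondary income: 110.2 - 45.5 = 64.7
Current account = 210.9 + 297.7 + (-186.7) + 64.7 = 386.6
(Excluded from the current account — capital account: acquisition of foreign patents and trademarks (non-produced assets) 55.0; financial account: increase in resident deposits held at foreign banks 178.4, domestic pension funds' purchases of foreign equities 490.9, foreign purchases of equities on the domestic stock exchange 304.6, new loans extended by domestic banks to foreign borrowers 227.2.)

386.6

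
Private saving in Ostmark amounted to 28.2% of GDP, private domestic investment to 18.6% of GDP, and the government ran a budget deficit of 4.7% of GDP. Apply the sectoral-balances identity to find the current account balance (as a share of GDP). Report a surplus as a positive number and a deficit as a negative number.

4.9

By the sectoral-balances identity, CA = (S_private - I) + (T - G).
Private balance = 28.2 - 18.6 = 9.6
Government balance (T - G) = -4.7
CA = 9.6 + (-4.7) = 4.9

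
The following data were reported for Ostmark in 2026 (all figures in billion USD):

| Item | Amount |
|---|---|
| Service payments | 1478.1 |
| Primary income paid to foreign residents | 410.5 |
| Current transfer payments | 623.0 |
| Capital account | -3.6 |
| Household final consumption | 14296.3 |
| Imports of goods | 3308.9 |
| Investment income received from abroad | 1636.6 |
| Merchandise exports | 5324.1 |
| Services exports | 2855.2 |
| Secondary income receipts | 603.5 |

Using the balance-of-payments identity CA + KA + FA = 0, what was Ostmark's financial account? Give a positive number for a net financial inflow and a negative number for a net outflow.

Goods balance = 5324.1 - 3308.9 = 2015.2
Services balance = 2855.2 - 1478.1 = 1377.1
Trade balance (goods + services) = 2015.2 + 1377.1 = 3392.3
Net primary income = 1636.6 - 410.5 = 1226.1
Net secondary income = 603.5 - 623.0 = -19.5
Current account = 3392.3 + 1226.1 + (-19.5) = 4598.9
Financial account = -(4598.9 + (-3.6)) = -4595.3

-4595.3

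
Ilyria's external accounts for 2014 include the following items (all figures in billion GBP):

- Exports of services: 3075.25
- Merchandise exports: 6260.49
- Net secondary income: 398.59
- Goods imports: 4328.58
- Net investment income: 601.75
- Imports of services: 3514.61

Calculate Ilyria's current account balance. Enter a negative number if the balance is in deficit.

2492.89

Goods balance = 6260.49 - 4328.58 = 1931.91
Services balance = 3075.25 - 3514.61 = -439.36
Trade balance (goods + services) = 1931.91 + (-439.36) = 1492.55
Net primary income = 601.75
Net secondary income = 398.59
Current account = 1492.55 + 601.75 + 398.59 = 2492.89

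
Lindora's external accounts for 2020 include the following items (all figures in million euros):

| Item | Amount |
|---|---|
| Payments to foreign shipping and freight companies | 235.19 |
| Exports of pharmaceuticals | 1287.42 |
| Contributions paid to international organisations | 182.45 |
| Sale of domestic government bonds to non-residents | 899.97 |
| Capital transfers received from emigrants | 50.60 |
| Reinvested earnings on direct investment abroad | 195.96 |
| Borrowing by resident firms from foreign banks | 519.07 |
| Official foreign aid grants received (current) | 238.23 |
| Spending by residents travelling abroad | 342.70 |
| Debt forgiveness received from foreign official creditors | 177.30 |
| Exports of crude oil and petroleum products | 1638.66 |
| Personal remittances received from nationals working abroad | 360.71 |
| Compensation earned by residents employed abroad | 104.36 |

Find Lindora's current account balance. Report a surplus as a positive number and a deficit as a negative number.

Goods: 1638.66 + 1287.42 = 2926.08
Services: -235.19 - 342.70 = -577.89
Primary income: 195.96 + 104.36 = 300.32
Secondary income: -182.45 + 238.23 + 360.71 = 416.49
Current account = 2926.08 + (-577.89) + 300.32 + 416.49 = 3065.00
(Excluded from the current account — financial account: sale of domestic government bonds to non-residents 899.97, borrowing by resident firms from foreign banks 519.07; capital account: capital transfers received from emigrants 50.60, debt forgiveness received from foreign official creditors 177.30.)

3065.00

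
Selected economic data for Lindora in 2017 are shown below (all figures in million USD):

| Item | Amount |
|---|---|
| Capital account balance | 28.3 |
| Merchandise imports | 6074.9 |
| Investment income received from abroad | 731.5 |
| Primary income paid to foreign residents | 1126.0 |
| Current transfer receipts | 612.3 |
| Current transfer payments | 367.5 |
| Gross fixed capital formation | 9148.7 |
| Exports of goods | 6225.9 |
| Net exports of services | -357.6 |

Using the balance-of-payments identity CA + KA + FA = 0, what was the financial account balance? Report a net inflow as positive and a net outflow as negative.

328.0

Goods balance = 6225.9 - 6074.9 = 151.0
Services balance = -357.6
Trade balance (goods + services) = 151.0 + (-357.6) = -206.6
Net primary income = 731.5 - 1126.0 = -394.5
Net secondary income = 612.3 - 367.5 = 244.8
Current account = -206.6 + (-394.5) + 244.8 = -356.3
Financial account = -(-356.3 + 28.3) = 328.0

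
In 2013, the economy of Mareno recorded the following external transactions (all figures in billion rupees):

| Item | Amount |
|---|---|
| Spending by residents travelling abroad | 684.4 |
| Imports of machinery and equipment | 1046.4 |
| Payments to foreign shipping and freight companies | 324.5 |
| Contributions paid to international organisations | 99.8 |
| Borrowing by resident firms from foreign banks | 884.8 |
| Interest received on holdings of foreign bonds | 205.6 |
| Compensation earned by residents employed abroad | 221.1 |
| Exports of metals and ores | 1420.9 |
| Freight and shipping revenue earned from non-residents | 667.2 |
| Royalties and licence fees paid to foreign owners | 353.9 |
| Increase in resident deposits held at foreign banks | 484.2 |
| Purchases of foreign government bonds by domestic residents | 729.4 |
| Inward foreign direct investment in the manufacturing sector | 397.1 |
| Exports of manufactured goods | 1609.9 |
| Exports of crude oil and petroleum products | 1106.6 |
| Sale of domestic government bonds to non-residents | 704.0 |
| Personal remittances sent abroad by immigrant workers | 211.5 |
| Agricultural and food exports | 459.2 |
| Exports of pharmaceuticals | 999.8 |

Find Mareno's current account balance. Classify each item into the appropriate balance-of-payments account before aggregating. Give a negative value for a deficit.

3969.8

Goods: 459.2 + 1609.9 - 1046.4 + 1420.9 + 999.8 + 1106.6 = 4550.0
Services: -353.9 - 324.5 - 684.4 + 667.2 = -695.6
Primary income: 221.1 + 205.6 = 426.7
Secondary income: -211.5 - 99.8 = -311.3
Current account = 4550.0 + (-695.6) + 426.7 + (-311.3) = 3969.8
(Excluded from the current account — financial account: borrowing by resident firms from foreign banks 884.8, increase in resident deposits held at foreign banks 484.2, purchases of foreign government bonds by domestic residents 729.4, inward foreign direct investment in the manufacturing sector 397.1, sale of domestic government bonds to non-residents 704.0.)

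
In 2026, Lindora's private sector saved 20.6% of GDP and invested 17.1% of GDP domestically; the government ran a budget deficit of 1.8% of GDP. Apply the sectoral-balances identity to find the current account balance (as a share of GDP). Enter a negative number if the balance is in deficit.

1.7

By the sectoral-balances identity, CA = (S_private - I) + (T - G).
Private balance = 20.6 - 17.1 = 3.5
Government balance (T - G) = -1.8
CA = 3.5 + (-1.8) = 1.7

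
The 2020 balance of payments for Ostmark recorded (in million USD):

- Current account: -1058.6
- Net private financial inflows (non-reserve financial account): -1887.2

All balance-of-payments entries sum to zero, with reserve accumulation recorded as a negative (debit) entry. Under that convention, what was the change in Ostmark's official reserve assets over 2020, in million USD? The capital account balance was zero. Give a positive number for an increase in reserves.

Official reserve transactions balance = -((-1058.6) + (-1887.2)) = 2945.8
An accumulation of reserves is recorded as a debit (negative entry), so the change in the stock of reserves is the negative of that balance.
Change in official reserves = -(2945.8) = -2945.8

-2945.8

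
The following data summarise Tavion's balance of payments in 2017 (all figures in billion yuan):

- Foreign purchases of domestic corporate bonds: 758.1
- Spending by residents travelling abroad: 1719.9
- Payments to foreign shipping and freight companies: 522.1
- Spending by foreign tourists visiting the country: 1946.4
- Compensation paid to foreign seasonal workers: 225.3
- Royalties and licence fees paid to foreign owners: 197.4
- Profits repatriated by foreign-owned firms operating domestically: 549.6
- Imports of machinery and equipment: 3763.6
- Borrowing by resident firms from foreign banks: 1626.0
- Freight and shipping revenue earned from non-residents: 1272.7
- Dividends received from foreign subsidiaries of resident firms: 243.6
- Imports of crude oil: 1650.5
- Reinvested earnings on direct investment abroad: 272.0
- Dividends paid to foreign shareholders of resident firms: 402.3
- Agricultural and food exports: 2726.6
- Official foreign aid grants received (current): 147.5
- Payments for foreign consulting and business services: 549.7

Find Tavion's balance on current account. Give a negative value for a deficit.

Goods: -1650.5 - 3763.6 + 2726.6 = -2687.5
Services: -549.7 - 197.4 - 1719.9 + 1946.4 + 1272.7 - 522.1 = 230.0
Primary income: -402.3 + 272.0 + 243.6 - 225.3 - 549.6 = -661.6
Secondary income: 147.5
Current account = (-2687.5) + 230.0 + (-661.6) + 147.5 = -2971.6
(Excluded from the current account — financial account: foreign purchases of domestic corporate bonds 758.1, borrowing by resident firms from foreign banks 1626.0.)

-2971.6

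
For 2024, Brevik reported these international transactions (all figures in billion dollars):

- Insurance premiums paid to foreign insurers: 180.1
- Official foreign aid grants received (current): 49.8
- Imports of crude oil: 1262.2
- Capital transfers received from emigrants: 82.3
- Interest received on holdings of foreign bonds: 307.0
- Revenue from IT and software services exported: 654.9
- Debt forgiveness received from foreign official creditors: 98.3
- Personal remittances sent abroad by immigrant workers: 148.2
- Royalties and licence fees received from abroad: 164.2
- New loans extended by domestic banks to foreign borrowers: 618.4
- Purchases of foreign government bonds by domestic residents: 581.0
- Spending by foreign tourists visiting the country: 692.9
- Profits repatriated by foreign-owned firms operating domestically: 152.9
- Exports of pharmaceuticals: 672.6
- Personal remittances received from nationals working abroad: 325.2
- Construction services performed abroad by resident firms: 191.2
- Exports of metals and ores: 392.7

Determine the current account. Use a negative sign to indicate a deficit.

1707.1

Goods: 392.7 - 1262.2 + 672.6 = -196.9
Services: 191.2 - 180.1 + 692.9 + 654.9 + 164.2 = 1523.1
Primary income: -152.9 + 307.0 = 154.1
Secondary income: 325.2 - 148.2 + 49.8 = 226.8
Current account = (-196.9) + 1523.1 + 154.1 + 226.8 = 1707.1
(Excluded from the current account — capital account: capital transfers received from emigrants 82.3, debt forgiveness received from foreign official creditors 98.3; financial account: new loans extended by domestic banks to foreign borrowers 618.4, purchases of foreign government bonds by domestic residents 581.0.)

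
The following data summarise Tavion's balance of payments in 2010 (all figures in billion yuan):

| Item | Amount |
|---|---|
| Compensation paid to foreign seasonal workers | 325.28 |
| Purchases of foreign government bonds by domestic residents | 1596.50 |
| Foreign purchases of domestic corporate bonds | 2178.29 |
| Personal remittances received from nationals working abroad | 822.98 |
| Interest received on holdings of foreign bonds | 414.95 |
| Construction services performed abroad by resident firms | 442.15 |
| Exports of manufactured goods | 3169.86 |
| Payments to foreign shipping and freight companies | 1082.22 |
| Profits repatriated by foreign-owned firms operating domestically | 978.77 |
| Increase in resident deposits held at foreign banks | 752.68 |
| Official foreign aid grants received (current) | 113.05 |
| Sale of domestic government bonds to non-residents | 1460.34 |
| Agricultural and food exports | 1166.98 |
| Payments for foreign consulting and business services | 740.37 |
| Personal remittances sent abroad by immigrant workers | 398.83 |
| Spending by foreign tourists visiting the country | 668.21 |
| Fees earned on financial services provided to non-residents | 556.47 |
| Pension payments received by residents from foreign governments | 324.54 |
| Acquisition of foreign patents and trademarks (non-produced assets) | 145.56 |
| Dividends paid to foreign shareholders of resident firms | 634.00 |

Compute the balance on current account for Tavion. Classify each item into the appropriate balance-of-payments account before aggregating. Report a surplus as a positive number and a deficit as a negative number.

Goods: 3169.86 + 1166.98 = 4336.84
Services: -1082.22 - 740.37 + 442.15 + 668.21 + 556.47 = -155.76
Primary income: -978.77 - 634.00 + 414.95 - 325.28 = -1523.10
Secondary income: 324.54 + 113.05 + 822.98 - 398.83 = 861.74
Current account = 4336.84 + (-155.76) + (-1523.10) + 861.74 = 3519.72
(Excluded from the current account — financial account: purchases of foreign government bonds by domestic residents 1596.50, foreign purchases of domestic corporate bonds 2178.29, increase in resident deposits held at foreign banks 752.68, sale of domestic government bonds to non-residents 1460.34; capital account: acquisition of foreign patents and trademarks (non-produced assets) 145.56.)

3519.72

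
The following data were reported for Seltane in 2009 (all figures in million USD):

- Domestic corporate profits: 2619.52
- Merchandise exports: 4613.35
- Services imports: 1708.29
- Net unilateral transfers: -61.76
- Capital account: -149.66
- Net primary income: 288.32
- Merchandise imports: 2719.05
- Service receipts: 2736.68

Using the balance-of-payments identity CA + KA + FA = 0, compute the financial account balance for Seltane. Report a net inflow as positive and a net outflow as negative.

-2999.59

Goods balance = 4613.35 - 2719.05 = 1894.30
Services balance = 2736.68 - 1708.29 = 1028.39
Trade balance (goods + services) = 1894.30 + 1028.39 = 2922.69
Net primary income = 288.32
Net secondary income = -61.76
Current account = 2922.69 + 288.32 + (-61.76) = 3149.25
Financial account = -(3149.25 + (-149.66)) = -2999.59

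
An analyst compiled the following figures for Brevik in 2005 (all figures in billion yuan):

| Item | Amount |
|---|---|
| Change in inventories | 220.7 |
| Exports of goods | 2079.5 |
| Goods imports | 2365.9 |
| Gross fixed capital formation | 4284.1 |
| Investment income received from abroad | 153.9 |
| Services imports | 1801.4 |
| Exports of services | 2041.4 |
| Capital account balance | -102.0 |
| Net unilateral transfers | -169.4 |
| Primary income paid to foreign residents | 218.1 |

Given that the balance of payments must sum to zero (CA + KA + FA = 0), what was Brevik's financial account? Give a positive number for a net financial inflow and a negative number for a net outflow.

Goods balance = 2079.5 - 2365.9 = -286.4
Services balance = 2041.4 - 1801.4 = 240.0
Trade balance (goods + services) = -286.4 + 240.0 = -46.4
Net primary income = 153.9 - 218.1 = -64.2
Net secondary income = -169.4
Current account = -46.4 + (-64.2) + (-169.4) = -280.0
Financial account = -(-280.0 + (-102.0)) = 382.0

382.0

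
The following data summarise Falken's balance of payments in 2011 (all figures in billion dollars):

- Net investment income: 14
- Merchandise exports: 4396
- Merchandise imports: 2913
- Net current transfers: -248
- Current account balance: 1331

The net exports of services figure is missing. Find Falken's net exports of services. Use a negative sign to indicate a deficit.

Current account = goods balance + services balance + net primary income + net secondary income
Sum of the known components = 1249
Net exports of services = CA - (known components) = 1331 - 1249 = 82

82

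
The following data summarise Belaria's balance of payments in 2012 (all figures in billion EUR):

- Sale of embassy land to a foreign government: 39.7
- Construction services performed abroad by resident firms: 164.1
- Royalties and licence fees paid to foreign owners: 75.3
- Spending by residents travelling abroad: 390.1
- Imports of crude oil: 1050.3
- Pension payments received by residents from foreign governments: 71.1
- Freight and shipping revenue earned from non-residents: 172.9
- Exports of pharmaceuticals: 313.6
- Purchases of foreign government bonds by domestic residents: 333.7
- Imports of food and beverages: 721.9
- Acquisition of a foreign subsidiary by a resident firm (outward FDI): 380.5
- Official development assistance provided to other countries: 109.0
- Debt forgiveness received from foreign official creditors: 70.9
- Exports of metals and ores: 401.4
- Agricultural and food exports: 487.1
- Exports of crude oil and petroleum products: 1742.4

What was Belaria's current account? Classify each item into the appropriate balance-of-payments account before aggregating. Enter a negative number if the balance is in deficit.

Goods: 1742.4 + 487.1 - 1050.3 + 313.6 + 401.4 - 721.9 = 1172.3
Services: -75.3 + 172.9 + 164.1 - 390.1 = -128.4
Secondary income: 71.1 - 109.0 = -37.9
Current account = 1172.3 + (-128.4) + (-37.9) = 1006.0
(Excluded from the current account — capital account: sale of embassy land to a foreign government 39.7, debt forgiveness received from foreign official creditors 70.9; financial account: purchases of foreign government bonds by domestic residents 333.7, acquisition of a foreign subsidiary by a resident firm (outward FDI) 380.5.)

1006.0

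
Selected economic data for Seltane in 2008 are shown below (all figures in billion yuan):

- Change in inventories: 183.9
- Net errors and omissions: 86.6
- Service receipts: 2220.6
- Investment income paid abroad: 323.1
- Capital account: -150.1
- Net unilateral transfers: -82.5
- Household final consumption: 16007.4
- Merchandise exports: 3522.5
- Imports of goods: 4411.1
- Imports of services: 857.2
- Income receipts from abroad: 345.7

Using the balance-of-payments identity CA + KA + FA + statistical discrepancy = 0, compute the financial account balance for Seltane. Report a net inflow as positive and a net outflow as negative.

Goods balance = 3522.5 - 4411.1 = -888.6
Services balance = 2220.6 - 857.2 = 1363.4
Trade balance (goods + services) = -888.6 + 1363.4 = 474.8
Net primary income = 345.7 - 323.1 = 22.6
Net secondary income = -82.5
Current account = 474.8 + 22.6 + (-82.5) = 414.9
Financial account = -(414.9 + (-150.1) + 86.6) = -351.4

-351.4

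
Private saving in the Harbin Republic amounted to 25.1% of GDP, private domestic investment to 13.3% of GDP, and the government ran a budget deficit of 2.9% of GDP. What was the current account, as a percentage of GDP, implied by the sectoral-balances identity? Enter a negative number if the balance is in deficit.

By the sectoral-balances identity, CA = (S_private - I) + (T - G).
Private balance = 25.1 - 13.3 = 11.8
Government balance (T - G) = -2.9
CA = 11.8 + (-2.9) = 8.9

8.9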